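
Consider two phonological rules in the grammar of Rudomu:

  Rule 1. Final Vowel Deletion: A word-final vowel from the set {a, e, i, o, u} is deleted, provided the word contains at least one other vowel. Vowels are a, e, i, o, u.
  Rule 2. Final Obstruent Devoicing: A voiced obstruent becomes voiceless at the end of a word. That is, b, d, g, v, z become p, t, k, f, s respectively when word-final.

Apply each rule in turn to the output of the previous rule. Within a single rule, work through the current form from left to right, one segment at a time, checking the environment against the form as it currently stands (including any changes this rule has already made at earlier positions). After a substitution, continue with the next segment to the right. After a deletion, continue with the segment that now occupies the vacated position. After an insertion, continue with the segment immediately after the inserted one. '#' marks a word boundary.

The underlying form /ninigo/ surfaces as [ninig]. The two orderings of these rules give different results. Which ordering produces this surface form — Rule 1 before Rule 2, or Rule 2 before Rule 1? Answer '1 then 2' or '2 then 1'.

2 then 1

Order 1 then 2:
  1 Final Vowel Deletion: [ninigo] → [ninig]
  2 Final Obstruent Devoicing: [ninig] → [ninik]
  result: [ninik]
Order 2 then 1:
  2 Final Obstruent Devoicing: no change — [ninigo]
  1 Final Vowel Deletion: [ninigo] → [ninig]
  result: [ninig]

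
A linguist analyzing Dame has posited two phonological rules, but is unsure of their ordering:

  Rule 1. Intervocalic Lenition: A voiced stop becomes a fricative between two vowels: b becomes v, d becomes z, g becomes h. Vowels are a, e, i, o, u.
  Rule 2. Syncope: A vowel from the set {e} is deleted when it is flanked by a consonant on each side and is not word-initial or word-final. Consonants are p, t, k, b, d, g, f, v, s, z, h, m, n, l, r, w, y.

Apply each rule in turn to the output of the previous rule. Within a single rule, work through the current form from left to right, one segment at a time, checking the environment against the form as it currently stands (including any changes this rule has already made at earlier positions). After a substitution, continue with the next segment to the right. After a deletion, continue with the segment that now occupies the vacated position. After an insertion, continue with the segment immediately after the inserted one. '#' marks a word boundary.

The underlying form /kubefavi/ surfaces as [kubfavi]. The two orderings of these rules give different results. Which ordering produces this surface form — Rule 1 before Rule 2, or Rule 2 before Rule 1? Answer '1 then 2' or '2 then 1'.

2 then 1

Order 1 then 2:
  1 Intervocalic Lenition: [kubefavi] → [kuvefavi]
  2 Syncope: [kuvefavi] → [kuvfavi]
  result: [kuvfavi]
Order 2 then 1:
  2 Syncope: [kubefavi] → [kubfavi]
  1 Intervocalic Lenition: no change — [kubfavi]
  result: [kubfavi]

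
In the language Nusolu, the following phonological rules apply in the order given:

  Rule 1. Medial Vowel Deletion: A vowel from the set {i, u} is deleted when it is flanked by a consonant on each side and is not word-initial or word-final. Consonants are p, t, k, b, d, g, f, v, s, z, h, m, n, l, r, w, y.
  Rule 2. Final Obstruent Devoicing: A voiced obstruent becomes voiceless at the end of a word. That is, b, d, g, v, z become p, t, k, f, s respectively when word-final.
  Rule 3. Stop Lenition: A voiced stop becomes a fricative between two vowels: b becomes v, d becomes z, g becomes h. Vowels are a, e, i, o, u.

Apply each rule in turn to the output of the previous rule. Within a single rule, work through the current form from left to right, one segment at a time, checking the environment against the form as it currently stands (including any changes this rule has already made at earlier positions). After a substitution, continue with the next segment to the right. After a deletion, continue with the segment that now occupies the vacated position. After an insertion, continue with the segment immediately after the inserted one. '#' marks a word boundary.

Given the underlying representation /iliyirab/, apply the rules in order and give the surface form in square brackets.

[ilyrap]

Rule 1 Medial Vowel Deletion: [iliyirab] → [ilyrab]
Rule 2 Final Obstruent Devoicing: [ilyrab] → [ilyrap]
Rule 3 Stop Lenition: no change — [ilyrap]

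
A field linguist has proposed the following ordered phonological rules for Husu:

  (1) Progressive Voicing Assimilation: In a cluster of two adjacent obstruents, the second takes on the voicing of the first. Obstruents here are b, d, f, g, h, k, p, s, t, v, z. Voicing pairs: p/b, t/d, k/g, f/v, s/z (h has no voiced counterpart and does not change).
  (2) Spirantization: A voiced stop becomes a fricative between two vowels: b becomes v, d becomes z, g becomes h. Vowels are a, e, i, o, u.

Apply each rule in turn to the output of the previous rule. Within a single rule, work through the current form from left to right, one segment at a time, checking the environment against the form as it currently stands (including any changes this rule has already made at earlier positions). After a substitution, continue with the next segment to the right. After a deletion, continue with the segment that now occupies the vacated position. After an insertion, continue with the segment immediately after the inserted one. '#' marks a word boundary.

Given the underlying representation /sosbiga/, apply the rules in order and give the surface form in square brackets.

[sospiha]

(1) Progressive Voicing Assimilation: [sosbiga] → [sospiga]
(2) Spirantization: [sospiga] → [sospiha]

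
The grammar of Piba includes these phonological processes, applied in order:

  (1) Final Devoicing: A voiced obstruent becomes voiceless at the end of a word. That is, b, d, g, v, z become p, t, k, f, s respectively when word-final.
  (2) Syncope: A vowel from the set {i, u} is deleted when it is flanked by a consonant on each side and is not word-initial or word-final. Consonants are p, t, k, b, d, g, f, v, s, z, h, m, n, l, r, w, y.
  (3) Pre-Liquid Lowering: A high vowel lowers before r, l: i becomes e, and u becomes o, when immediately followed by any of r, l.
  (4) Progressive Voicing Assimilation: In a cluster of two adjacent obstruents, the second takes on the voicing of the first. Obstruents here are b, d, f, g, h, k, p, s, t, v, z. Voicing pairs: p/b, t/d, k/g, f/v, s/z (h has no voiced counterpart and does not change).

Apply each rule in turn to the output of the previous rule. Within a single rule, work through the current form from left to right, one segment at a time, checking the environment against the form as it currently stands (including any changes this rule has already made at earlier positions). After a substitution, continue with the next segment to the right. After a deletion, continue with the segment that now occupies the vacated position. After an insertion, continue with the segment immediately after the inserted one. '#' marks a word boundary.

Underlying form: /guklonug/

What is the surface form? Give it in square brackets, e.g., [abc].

[gglonk]

(1) Final Devoicing: [guklonug] → [guklonuk]
(2) Syncope: [guklonuk] → [gklonk]
(3) Pre-Liquid Lowering: no change — [gklonk]
(4) Progressive Voicing Assimilation: [gklonk] → [gglonk]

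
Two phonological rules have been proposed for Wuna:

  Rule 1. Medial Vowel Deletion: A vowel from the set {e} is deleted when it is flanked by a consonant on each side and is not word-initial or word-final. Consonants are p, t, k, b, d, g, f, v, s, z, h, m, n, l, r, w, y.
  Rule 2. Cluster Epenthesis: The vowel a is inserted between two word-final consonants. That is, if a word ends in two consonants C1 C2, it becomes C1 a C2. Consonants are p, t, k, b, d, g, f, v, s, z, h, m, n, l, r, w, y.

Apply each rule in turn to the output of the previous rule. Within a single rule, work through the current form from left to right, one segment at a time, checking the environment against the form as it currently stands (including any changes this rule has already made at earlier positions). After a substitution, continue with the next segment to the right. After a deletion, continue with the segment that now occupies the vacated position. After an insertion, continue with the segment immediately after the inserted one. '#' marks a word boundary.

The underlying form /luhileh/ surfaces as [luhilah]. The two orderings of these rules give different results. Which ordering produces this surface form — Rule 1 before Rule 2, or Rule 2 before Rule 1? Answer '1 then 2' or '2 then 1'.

Order 1 then 2:
  1 Medial Vowel Deletion: [luhileh] → [luhilh]
  2 Cluster Epenthesis: [luhilh] → [luhilah]
  result: [luhilah]
Order 2 then 1:
  2 Cluster Epenthesis: no change — [luhileh]
  1 Medial Vowel Deletion: [luhileh] → [luhilh]
  result: [luhilh]

1 then 2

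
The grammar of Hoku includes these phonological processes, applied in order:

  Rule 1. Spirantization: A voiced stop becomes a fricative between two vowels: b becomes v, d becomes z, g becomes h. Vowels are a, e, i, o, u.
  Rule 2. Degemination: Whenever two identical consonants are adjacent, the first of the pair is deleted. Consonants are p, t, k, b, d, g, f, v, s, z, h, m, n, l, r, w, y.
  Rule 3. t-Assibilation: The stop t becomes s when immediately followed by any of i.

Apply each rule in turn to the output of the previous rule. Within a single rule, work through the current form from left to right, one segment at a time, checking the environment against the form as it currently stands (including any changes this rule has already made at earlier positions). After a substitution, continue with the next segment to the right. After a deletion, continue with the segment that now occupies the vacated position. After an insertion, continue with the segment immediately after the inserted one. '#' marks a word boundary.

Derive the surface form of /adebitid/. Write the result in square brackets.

[azevisid]

Rule 1 Spirantization: [adebitid] → [azevitid]
Rule 2 Degemination: no change — [azevitid]
Rule 3 t-Assibilation: [azevitid] → [azevisid]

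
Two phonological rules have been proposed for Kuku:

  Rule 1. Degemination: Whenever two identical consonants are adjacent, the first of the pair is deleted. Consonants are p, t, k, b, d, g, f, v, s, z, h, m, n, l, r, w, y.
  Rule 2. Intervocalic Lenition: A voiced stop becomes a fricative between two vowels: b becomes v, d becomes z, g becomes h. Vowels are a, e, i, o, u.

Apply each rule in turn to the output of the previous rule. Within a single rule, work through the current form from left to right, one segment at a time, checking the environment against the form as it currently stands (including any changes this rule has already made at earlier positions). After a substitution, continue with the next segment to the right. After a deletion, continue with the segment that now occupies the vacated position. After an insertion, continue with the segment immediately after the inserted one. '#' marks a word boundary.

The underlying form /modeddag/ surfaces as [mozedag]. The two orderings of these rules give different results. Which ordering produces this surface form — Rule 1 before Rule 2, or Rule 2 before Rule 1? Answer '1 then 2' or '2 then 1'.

Order 1 then 2:
  1 Degemination: [modeddag] → [modedag]
  2 Intervocalic Lenition: [modedag] → [mozezag]
  result: [mozezag]
Order 2 then 1:
  2 Intervocalic Lenition: [modeddag] → [mozeddag]
  1 Degemination: [mozeddag] → [mozedag]
  result: [mozedag]

2 then 1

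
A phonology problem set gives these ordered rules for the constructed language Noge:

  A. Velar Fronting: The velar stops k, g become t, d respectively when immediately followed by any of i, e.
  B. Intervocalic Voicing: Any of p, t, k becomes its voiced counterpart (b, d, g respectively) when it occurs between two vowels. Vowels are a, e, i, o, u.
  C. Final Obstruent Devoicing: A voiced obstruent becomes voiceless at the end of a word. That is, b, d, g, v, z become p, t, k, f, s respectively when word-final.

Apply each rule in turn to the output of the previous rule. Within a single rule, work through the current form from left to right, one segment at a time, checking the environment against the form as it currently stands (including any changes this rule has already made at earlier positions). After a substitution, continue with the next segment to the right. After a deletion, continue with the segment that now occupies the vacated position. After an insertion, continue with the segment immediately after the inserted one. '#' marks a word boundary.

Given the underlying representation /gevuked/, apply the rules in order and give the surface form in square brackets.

A Velar Fronting: [gevuked] → [devuted]
B Intervocalic Voicing: [devuted] → [devuded]
C Final Obstruent Devoicing: [devuded] → [devudet]

[devudet]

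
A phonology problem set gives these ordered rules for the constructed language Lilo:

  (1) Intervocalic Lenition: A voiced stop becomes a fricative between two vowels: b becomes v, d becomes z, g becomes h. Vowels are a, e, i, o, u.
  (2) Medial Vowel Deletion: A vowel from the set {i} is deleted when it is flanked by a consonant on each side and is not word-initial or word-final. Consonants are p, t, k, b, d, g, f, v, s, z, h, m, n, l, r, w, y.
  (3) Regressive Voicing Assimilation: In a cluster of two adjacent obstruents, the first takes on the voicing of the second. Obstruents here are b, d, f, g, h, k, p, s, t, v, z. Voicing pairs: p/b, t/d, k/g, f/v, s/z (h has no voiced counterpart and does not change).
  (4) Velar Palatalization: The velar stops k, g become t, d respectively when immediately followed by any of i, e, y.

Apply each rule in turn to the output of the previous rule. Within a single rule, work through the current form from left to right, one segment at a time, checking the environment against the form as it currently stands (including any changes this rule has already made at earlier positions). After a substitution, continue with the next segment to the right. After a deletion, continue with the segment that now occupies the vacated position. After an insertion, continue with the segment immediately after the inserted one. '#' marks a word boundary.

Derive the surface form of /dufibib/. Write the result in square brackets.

(1) Intervocalic Lenition: [dufibib] → [dufivib]
(2) Medial Vowel Deletion: [dufivib] → [dufvb]
(3) Regressive Voicing Assimilation: [dufvb] → [duvvb]
(4) Velar Palatalization: no change — [duvvb]

[duvvb]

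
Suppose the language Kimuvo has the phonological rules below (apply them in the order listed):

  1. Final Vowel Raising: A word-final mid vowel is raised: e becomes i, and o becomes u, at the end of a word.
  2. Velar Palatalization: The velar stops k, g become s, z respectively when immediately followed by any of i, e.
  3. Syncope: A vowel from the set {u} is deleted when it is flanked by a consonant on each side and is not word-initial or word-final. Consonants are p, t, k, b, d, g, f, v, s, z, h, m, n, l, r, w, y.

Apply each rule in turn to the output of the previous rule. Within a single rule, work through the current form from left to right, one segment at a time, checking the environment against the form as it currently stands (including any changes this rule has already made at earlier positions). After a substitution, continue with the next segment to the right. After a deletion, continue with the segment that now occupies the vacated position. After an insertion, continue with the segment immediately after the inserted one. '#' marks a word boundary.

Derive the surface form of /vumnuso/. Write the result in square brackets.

[vmnsu]

1 Final Vowel Raising: [vumnuso] → [vumnusu]
2 Velar Palatalization: no change — [vumnusu]
3 Syncope: [vumnusu] → [vmnsu]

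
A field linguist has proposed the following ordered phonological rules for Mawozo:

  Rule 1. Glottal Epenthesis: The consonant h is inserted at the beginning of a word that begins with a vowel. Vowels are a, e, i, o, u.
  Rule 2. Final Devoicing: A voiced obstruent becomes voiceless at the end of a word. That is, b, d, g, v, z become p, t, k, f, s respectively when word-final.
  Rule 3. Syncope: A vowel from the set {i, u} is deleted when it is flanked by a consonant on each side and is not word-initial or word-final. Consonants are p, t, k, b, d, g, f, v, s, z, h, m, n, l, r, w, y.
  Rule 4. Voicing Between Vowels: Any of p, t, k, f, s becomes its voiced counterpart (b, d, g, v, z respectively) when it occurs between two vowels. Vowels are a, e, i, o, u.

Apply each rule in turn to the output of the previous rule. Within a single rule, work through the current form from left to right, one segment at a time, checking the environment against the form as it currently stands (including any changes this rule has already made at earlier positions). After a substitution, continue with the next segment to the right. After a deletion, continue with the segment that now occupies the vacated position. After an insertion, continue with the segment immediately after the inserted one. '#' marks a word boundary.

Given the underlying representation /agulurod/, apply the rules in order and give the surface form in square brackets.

[haglrot]

Rule 1 Glottal Epenthesis: [agulurod] → [hagulurod]
Rule 2 Final Devoicing: [hagulurod] → [hagulurot]
Rule 3 Syncope: [hagulurot] → [haglrot]
Rule 4 Voicing Between Vowels: no change — [haglrot]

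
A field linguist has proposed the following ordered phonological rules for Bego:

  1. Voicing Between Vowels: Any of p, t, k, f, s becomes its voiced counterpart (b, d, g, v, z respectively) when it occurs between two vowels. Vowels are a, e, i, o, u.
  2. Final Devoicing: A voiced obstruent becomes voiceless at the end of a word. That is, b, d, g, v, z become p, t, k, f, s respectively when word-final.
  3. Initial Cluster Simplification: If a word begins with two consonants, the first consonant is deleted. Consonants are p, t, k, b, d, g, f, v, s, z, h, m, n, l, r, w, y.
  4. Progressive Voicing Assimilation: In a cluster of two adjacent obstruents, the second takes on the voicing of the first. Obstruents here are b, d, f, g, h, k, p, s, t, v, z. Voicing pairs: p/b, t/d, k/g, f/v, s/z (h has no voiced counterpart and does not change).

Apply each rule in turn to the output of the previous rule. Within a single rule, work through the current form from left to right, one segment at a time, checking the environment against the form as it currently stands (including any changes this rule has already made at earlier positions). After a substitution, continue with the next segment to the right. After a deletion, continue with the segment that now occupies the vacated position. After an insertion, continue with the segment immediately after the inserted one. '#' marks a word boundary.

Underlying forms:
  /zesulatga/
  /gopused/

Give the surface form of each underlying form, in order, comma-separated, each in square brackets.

/zesulatga/:
  1 Voicing Between Vowels: [zesulatga] → [zezulatga]
  2 Final Devoicing: no change — [zezulatga]
  3 Initial Cluster Simplification: no change — [zezulatga]
  4 Progressive Voicing Assimilation: [zezulatga] → [zezulatka]
/gopused/:
  1 Voicing Between Vowels: [gopused] → [gobuzed]
  2 Final Devoicing: [gobuzed] → [gobuzet]
  3 Initial Cluster Simplification: no change — [gobuzet]
  4 Progressive Voicing Assimilation: no change — [gobuzet]

[zezulatka], [gobuzet]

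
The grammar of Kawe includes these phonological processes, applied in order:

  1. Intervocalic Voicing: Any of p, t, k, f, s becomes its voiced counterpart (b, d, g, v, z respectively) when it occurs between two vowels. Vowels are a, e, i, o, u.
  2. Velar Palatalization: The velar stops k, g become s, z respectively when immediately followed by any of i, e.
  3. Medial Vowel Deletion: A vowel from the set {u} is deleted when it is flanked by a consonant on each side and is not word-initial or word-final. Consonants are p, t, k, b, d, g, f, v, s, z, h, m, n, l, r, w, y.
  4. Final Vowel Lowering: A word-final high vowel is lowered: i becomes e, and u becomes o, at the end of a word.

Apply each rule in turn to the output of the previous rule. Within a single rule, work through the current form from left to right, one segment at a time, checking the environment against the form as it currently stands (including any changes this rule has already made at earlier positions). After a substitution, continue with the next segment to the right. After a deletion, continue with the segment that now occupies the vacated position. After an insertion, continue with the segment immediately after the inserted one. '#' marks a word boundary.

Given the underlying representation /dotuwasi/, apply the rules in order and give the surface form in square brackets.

[dodwaze]

1 Intervocalic Voicing: [dotuwasi] → [doduwazi]
2 Velar Palatalization: no change — [doduwazi]
3 Medial Vowel Deletion: [doduwazi] → [dodwazi]
4 Final Vowel Lowering: [dodwazi] → [dodwaze]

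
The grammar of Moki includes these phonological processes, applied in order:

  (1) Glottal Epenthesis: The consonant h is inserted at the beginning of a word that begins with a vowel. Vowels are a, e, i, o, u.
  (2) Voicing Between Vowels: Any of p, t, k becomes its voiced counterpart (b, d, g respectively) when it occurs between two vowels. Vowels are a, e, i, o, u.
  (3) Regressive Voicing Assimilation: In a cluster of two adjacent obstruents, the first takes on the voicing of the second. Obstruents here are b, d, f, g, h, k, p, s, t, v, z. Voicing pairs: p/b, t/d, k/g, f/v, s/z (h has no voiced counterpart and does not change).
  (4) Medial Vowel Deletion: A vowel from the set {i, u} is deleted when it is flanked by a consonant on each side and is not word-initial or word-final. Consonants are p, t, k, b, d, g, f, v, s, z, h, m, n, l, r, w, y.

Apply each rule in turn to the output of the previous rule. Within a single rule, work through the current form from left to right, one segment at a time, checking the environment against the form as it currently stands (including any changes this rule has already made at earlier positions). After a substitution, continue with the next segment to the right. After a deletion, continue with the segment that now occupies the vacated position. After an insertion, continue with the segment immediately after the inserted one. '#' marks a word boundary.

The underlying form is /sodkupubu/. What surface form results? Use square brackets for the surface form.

(1) Glottal Epenthesis: no change — [sodkupubu]
(2) Voicing Between Vowels: [sodkupubu] → [sodkububu]
(3) Regressive Voicing Assimilation: [sodkububu] → [sotkububu]
(4) Medial Vowel Deletion: [sotkububu] → [sotkbbu]

[sotkbbu]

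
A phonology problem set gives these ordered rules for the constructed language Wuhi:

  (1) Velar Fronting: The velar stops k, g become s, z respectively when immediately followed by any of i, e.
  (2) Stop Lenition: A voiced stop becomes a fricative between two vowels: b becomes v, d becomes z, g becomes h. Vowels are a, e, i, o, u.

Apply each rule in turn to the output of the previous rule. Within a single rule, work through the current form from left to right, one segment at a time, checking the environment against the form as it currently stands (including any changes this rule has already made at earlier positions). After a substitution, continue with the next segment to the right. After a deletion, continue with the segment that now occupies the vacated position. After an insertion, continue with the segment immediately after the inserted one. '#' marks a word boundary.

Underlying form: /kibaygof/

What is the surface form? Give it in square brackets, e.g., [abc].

[sivaygof]

(1) Velar Fronting: [kibaygof] → [sibaygof]
(2) Stop Lenition: [sibaygof] → [sivaygof]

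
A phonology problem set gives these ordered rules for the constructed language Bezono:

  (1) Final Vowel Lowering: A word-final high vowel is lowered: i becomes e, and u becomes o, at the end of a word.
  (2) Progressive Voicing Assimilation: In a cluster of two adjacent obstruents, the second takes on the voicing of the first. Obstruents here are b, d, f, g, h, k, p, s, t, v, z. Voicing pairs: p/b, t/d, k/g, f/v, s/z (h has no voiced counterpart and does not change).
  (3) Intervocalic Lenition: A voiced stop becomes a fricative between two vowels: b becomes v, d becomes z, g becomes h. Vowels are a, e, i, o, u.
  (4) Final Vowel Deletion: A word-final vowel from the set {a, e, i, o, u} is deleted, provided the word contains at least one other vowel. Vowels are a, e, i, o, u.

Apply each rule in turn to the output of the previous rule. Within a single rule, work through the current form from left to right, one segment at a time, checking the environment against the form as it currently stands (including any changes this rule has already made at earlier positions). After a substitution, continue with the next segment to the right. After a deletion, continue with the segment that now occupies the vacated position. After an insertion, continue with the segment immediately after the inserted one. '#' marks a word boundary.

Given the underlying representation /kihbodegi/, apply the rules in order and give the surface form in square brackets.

[kihpozeh]

(1) Final Vowel Lowering: [kihbodegi] → [kihbodege]
(2) Progressive Voicing Assimilation: [kihbodege] → [kihpodege]
(3) Intervocalic Lenition: [kihpodege] → [kihpozehe]
(4) Final Vowel Deletion: [kihpozehe] → [kihpozeh]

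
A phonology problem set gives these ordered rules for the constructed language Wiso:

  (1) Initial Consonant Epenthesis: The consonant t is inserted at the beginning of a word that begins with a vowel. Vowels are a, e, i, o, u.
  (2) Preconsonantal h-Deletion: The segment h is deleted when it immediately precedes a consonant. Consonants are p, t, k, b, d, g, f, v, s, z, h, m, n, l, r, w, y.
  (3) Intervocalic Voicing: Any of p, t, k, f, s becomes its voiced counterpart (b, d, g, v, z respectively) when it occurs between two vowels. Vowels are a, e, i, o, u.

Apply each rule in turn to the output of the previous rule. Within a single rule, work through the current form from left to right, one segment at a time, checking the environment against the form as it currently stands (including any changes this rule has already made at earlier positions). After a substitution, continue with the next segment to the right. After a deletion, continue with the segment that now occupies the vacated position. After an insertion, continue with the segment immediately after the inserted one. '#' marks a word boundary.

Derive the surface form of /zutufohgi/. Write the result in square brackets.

[zuduvogi]

(1) Initial Consonant Epenthesis: no change — [zutufohgi]
(2) Preconsonantal h-Deletion: [zutufohgi] → [zutufogi]
(3) Intervocalic Voicing: [zutufogi] → [zuduvogi]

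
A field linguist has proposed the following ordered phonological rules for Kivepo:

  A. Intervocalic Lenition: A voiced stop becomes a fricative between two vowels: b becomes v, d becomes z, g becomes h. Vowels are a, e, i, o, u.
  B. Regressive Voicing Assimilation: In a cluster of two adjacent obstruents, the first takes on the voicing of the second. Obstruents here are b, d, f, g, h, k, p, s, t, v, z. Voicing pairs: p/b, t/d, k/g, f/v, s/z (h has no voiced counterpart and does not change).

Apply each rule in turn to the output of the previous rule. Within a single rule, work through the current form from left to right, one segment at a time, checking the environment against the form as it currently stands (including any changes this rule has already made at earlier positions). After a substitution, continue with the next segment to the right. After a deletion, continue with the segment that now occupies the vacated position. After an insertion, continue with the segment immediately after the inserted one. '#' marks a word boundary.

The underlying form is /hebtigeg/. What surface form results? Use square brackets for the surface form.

A Intervocalic Lenition: [hebtigeg] → [hebtiheg]
B Regressive Voicing Assimilation: [hebtiheg] → [heptiheg]

[heptiheg]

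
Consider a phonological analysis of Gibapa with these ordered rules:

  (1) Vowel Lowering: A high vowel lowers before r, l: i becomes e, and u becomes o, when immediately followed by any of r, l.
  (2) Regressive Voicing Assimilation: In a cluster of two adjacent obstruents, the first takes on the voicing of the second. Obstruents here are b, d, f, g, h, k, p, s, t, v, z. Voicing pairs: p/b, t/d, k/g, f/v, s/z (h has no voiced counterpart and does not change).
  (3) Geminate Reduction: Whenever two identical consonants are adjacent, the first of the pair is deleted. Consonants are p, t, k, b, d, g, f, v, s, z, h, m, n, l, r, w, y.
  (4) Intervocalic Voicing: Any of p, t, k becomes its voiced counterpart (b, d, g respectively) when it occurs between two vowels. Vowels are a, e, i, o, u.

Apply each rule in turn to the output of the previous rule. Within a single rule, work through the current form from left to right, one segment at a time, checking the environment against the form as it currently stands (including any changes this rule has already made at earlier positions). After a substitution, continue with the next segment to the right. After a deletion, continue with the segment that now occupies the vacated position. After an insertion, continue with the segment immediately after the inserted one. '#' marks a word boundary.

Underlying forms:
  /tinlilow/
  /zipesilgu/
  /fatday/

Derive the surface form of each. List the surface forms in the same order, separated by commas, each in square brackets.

/tinlilow/:
  (1) Vowel Lowering: [tinlilow] → [tinlelow]
  (2) Regressive Voicing Assimilation: no change — [tinlelow]
  (3) Geminate Reduction: no change — [tinlelow]
  (4) Intervocalic Voicing: no change — [tinlelow]
/zipesilgu/:
  (1) Vowel Lowering: [zipesilgu] → [zipeselgu]
  (2) Regressive Voicing Assimilation: no change — [zipeselgu]
  (3) Geminate Reduction: no change — [zipeselgu]
  (4) Intervocalic Voicing: [zipeselgu] → [zibeselgu]
/fatday/:
  (1) Vowel Lowering: no change — [fatday]
  (2) Regressive Voicing Assimilation: [fatday] → [fadday]
  (3) Geminate Reduction: [fadday] → [faday]
  (4) Intervocalic Voicing: no change — [faday]

[tinlelow], [zibeselgu], [faday]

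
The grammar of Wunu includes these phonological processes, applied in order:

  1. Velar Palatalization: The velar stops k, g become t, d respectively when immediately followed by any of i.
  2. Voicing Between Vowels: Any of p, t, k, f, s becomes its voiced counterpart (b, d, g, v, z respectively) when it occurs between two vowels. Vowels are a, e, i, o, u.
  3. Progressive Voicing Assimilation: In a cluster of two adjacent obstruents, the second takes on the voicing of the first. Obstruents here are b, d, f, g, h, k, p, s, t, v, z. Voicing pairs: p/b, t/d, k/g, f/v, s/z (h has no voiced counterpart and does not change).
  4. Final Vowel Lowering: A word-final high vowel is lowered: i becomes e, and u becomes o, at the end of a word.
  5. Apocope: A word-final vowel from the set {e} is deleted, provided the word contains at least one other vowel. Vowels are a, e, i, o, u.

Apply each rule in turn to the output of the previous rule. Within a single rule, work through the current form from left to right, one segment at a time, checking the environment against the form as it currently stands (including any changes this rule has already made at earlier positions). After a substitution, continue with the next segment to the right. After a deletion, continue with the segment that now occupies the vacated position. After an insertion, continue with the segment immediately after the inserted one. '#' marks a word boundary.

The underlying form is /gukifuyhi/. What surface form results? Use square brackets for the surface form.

1 Velar Palatalization: [gukifuyhi] → [gutifuyhi]
2 Voicing Between Vowels: [gutifuyhi] → [gudivuyhi]
3 Progressive Voicing Assimilation: no change — [gudivuyhi]
4 Final Vowel Lowering: [gudivuyhi] → [gudivuyhe]
5 Apocope: [gudivuyhe] → [gudivuyh]

[gudivuyh]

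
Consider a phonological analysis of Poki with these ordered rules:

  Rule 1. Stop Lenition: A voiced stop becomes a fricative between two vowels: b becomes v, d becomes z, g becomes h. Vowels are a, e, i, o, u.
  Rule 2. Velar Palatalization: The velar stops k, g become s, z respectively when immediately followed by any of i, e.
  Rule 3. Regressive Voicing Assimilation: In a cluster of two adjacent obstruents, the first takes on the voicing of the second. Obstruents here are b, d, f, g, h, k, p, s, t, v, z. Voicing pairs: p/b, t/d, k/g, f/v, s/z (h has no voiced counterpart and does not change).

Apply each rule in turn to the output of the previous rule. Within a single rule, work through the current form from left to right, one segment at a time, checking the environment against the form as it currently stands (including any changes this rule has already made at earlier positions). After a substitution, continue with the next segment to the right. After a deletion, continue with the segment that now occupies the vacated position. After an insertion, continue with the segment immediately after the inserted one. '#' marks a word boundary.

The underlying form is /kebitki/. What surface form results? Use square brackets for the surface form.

Rule 1 Stop Lenition: [kebitki] → [kevitki]
Rule 2 Velar Palatalization: [kevitki] → [sevitsi]
Rule 3 Regressive Voicing Assimilation: no change — [sevitsi]

[sevitsi]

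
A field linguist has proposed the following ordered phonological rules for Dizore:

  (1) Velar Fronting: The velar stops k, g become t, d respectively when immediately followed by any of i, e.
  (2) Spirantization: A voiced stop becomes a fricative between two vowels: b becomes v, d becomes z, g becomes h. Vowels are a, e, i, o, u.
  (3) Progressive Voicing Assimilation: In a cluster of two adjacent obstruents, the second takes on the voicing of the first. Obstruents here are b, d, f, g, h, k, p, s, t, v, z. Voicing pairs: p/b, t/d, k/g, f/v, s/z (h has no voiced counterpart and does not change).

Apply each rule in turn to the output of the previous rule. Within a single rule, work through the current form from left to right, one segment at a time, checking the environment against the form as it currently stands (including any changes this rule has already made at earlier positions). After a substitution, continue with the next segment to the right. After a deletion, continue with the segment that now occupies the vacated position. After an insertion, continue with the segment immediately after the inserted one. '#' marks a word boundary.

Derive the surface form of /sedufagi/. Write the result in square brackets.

(1) Velar Fronting: [sedufagi] → [sedufadi]
(2) Spirantization: [sedufadi] → [sezufazi]
(3) Progressive Voicing Assimilation: no change — [sezufazi]

[sezufazi]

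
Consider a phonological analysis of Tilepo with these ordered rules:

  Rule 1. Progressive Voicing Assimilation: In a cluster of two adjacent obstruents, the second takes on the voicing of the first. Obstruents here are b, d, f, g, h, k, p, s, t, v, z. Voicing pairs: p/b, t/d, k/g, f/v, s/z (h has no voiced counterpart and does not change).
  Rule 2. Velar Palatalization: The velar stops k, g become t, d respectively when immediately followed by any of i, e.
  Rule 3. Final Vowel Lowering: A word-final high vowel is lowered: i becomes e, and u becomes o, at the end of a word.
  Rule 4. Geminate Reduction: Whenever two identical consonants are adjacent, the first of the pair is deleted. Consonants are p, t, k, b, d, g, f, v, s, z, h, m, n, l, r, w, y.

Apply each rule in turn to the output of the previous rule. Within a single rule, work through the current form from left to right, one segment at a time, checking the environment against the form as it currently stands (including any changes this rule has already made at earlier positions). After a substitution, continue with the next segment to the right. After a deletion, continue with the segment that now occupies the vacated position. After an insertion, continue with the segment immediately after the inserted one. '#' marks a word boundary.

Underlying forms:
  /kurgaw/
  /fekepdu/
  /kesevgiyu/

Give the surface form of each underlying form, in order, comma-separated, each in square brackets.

[kurgaw], [fetepto], [tesevdiyo]

/kurgaw/:
  Rule 1 Progressive Voicing Assimilation: no change — [kurgaw]
  Rule 2 Velar Palatalization: no change — [kurgaw]
  Rule 3 Final Vowel Lowering: no change — [kurgaw]
  Rule 4 Geminate Reduction: no change — [kurgaw]
/fekepdu/:
  Rule 1 Progressive Voicing Assimilation: [fekepdu] → [fekeptu]
  Rule 2 Velar Palatalization: [fekeptu] → [feteptu]
  Rule 3 Final Vowel Lowering: [feteptu] → [fetepto]
  Rule 4 Geminate Reduction: no change — [fetepto]
/kesevgiyu/:
  Rule 1 Progressive Voicing Assimilation: no change — [kesevgiyu]
  Rule 2 Velar Palatalization: [kesevgiyu] → [tesevdiyu]
  Rule 3 Final Vowel Lowering: [tesevdiyu] → [tesevdiyo]
  Rule 4 Geminate Reduction: no change — [tesevdiyo]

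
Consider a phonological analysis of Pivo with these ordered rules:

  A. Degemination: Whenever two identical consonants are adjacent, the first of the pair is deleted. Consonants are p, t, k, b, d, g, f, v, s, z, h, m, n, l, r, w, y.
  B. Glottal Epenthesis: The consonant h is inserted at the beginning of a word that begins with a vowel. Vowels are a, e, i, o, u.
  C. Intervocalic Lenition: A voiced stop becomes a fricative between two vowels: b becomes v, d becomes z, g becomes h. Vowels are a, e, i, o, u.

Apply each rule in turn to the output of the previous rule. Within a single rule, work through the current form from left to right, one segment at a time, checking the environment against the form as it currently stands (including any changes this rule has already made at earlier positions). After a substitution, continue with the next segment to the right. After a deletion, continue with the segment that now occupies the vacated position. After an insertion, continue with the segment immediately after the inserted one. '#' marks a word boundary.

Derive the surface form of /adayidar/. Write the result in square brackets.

[hazayizar]

A Degemination: no change — [adayidar]
B Glottal Epenthesis: [adayidar] → [hadayidar]
C Intervocalic Lenition: [hadayidar] → [hazayizar]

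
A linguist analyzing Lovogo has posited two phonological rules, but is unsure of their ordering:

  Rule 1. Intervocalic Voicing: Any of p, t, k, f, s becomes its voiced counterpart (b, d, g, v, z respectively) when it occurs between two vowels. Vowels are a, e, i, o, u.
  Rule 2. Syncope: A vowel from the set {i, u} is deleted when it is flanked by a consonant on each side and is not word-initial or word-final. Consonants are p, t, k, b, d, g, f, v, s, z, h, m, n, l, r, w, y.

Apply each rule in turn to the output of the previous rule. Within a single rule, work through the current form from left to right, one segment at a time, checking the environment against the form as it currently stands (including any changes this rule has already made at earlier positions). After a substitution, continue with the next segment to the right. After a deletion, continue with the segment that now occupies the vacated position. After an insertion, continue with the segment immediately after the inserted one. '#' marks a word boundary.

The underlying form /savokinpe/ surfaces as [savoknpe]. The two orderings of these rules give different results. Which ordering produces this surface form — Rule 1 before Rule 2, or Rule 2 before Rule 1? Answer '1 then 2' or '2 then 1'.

2 then 1

Order 1 then 2:
  1 Intervocalic Voicing: [savokinpe] → [savoginpe]
  2 Syncope: [savoginpe] → [savognpe]
  result: [savognpe]
Order 2 then 1:
  2 Syncope: [savokinpe] → [savoknpe]
  1 Intervocalic Voicing: no change — [savoknpe]
  result: [savoknpe]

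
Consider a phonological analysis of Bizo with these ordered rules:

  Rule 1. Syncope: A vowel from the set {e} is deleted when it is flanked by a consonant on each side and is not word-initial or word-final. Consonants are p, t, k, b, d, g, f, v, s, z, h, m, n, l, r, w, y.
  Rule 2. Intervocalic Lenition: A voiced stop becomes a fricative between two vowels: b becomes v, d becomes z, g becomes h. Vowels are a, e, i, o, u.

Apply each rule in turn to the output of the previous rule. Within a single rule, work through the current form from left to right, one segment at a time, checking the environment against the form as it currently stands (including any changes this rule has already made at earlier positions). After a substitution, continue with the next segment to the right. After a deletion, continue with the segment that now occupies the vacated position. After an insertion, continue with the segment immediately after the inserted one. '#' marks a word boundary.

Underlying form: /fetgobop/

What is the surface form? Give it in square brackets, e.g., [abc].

[ftgovop]

Rule 1 Syncope: [fetgobop] → [ftgobop]
Rule 2 Intervocalic Lenition: [ftgobop] → [ftgovop]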